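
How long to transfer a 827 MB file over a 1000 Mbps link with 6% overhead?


Effective throughput = 1000 * (1 - 6/100) = 940 Mbps
File size in Mb = 827 * 8 = 6616 Mb
Time = 6616 / 940
Time = 7.0383 seconds


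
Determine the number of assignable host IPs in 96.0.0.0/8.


Host bits = 32 - 8 = 24
Total addresses = 2^24 = 16777216
Usable = total - 2 (network and broadcast)
Usable hosts: 16777214


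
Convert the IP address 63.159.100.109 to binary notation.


63 = 00111111
159 = 10011111
100 = 01100100
109 = 01101101
Binary: 00111111.10011111.01100100.01101101


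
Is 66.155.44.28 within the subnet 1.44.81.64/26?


Subnet network: 1.44.81.64
Test IP AND mask: 66.155.44.0
No, 66.155.44.28 is not in 1.44.81.64/26


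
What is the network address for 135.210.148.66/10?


IP:   10000111.11010010.10010100.01000010
Mask: 11111111.11000000.00000000.00000000
AND operation:
Net:  10000111.11000000.00000000.00000000
Network: 135.192.0.0/10


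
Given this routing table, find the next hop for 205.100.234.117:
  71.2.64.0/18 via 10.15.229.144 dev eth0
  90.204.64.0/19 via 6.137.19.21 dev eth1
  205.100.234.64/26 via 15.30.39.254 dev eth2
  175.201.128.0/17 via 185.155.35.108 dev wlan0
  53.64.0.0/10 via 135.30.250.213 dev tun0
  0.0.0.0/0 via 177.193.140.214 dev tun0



Longest prefix match for 205.100.234.117:
  /18 71.2.64.0: no
  /19 90.204.64.0: no
  /26 205.100.234.64: MATCH
  /17 175.201.128.0: no
  /10 53.64.0.0: no
  /0 0.0.0.0: MATCH
Selected: next-hop 15.30.39.254 via eth2 (matched /26)


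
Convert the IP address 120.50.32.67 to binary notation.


120 = 01111000
50 = 00110010
32 = 00100000
67 = 01000011
Binary: 01111000.00110010.00100000.01000011


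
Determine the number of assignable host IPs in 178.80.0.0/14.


Host bits = 32 - 14 = 18
Total addresses = 2^18 = 262144
Usable = total - 2 (network and broadcast)
Usable hosts: 262142


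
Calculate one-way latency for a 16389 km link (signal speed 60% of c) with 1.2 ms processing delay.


Speed = 0.6 * 3e5 km/s = 180000 km/s
Propagation delay = 16389 / 180000 = 0.0911 s = 91.05 ms
Processing delay = 1.2 ms
Total one-way latency = 92.25 ms


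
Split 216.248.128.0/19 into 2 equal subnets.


New prefix = 19 + 1 = 20
Each subnet has 4096 addresses
  216.248.128.0/20
  216.248.144.0/20
Subnets: 216.248.128.0/20, 216.248.144.0/20


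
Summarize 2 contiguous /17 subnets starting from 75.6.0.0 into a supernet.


Original prefix: /17
Number of subnets: 2 = 2^1
New prefix = 17 - 1 = 16
Supernet: 75.6.0.0/16


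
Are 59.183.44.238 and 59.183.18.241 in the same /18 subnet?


Mask: 255.255.192.0
59.183.44.238 AND mask = 59.183.0.0
59.183.18.241 AND mask = 59.183.0.0
Yes, same subnet (59.183.0.0)


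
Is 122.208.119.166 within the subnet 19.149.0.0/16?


Subnet network: 19.149.0.0
Test IP AND mask: 122.208.0.0
No, 122.208.119.166 is not in 19.149.0.0/16


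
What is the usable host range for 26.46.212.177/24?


Network: 26.46.212.0
Broadcast: 26.46.212.255
First usable = network + 1
Last usable = broadcast - 1
Range: 26.46.212.1 to 26.46.212.254


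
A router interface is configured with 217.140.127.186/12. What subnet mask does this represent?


/12 means 12 network bits, 20 host bits
Binary: 11111111111100000000000000000000
Mask: 255.240.0.0


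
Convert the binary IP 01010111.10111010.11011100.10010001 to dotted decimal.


01010111 = 87
10111010 = 186
11011100 = 220
10010001 = 145
IP: 87.186.220.145


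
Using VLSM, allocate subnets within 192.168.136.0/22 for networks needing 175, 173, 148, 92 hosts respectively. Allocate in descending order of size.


175 hosts -> /24 (254 usable): 192.168.136.0/24
173 hosts -> /24 (254 usable): 192.168.137.0/24
148 hosts -> /24 (254 usable): 192.168.138.0/24
92 hosts -> /25 (126 usable): 192.168.139.0/25
Allocation: 192.168.136.0/24 (175 hosts, 254 usable); 192.168.137.0/24 (173 hosts, 254 usable); 192.168.138.0/24 (148 hosts, 254 usable); 192.168.139.0/25 (92 hosts, 126 usable)


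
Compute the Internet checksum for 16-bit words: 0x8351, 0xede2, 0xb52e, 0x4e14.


Sum all words (with carry folding):
+ 0x8351 = 0x8351
+ 0xede2 = 0x7134
+ 0xb52e = 0x2663
+ 0x4e14 = 0x7477
One's complement: ~0x7477
Checksum = 0x8b88


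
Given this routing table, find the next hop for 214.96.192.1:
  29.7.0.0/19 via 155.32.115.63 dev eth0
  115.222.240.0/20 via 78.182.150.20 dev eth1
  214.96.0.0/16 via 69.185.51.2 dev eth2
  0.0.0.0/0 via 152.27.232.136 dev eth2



Longest prefix match for 214.96.192.1:
  /19 29.7.0.0: no
  /20 115.222.240.0: no
  /16 214.96.0.0: MATCH
  /0 0.0.0.0: MATCH
Selected: next-hop 69.185.51.2 via eth2 (matched /16)


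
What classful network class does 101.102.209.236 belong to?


First octet: 101
Binary: 01100101
0xxxxxxx -> Class A (1-126)
Class A, default mask 255.0.0.0 (/8)


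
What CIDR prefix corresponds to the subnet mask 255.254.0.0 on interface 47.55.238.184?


Binary: 11111111.11111110.00000000.00000000
Count leading 1s
Prefix: /15


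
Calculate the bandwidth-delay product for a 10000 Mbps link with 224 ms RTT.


BDP = bandwidth * RTT
= 10000 Mbps * 224 ms
= 10000 * 1e6 * 224 / 1000 bits
= 2240000000 bits
= 280000000 bytes
= 273437.5 KB
BDP = 2240000000 bits (280000000 bytes)


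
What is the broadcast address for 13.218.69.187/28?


Network: 13.218.69.176/28
Host bits = 4
Set all host bits to 1:
Broadcast: 13.218.69.191


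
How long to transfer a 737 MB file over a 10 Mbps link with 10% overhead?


Effective throughput = 10 * (1 - 10/100) = 9 Mbps
File size in Mb = 737 * 8 = 5896 Mb
Time = 5896 / 9
Time = 655.1111 seconds


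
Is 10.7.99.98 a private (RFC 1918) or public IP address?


RFC 1918 private ranges:
  10.0.0.0/8 (10.0.0.0 - 10.255.255.255)
  172.16.0.0/12 (172.16.0.0 - 172.31.255.255)
  192.168.0.0/16 (192.168.0.0 - 192.168.255.255)
Private (in 10.0.0.0/8)


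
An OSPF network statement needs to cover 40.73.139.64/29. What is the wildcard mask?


Subnet mask: 255.255.255.248
Wildcard = 255.255.255.255 - subnet mask
255 - 255 = 0
255 - 255 = 0
255 - 255 = 0
255 - 248 = 7
Wildcard: 0.0.0.7


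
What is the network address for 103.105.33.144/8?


IP:   01100111.01101001.00100001.10010000
Mask: 11111111.00000000.00000000.00000000
AND operation:
Net:  01100111.00000000.00000000.00000000
Network: 103.0.0.0/8


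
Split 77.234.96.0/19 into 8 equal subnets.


New prefix = 19 + 3 = 22
Each subnet has 1024 addresses
  77.234.96.0/22
  77.234.100.0/22
  77.234.104.0/22
  77.234.108.0/22
  77.234.112.0/22
  77.234.116.0/22
  77.234.120.0/22
  77.234.124.0/22
Subnets: 77.234.96.0/22, 77.234.100.0/22, 77.234.104.0/22, 77.234.108.0/22, 77.234.112.0/22, 77.234.116.0/22, 77.234.120.0/22, 77.234.124.0/22


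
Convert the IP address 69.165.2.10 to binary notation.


69 = 01000101
165 = 10100101
2 = 00000010
10 = 00001010
Binary: 01000101.10100101.00000010.00001010


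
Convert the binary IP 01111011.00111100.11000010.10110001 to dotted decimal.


01111011 = 123
00111100 = 60
11000010 = 194
10110001 = 177
IP: 123.60.194.177


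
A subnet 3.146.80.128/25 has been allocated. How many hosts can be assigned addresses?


Host bits = 32 - 25 = 7
Total addresses = 2^7 = 128
Usable = total - 2 (network and broadcast)
Usable hosts: 126


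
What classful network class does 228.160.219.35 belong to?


First octet: 228
Binary: 11100100
1110xxxx -> Class D (224-239)
Class D (multicast), default mask N/A


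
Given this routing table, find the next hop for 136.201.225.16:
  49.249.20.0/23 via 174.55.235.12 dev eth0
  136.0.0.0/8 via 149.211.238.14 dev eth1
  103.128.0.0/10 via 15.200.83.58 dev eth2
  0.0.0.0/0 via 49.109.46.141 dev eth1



Longest prefix match for 136.201.225.16:
  /23 49.249.20.0: no
  /8 136.0.0.0: MATCH
  /10 103.128.0.0: no
  /0 0.0.0.0: MATCH
Selected: next-hop 149.211.238.14 via eth1 (matched /8)


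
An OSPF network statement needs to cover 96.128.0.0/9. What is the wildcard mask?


Subnet mask: 255.128.0.0
Wildcard = 255.255.255.255 - subnet mask
255 - 255 = 0
255 - 128 = 127
255 - 0 = 255
255 - 0 = 255
Wildcard: 0.127.255.255


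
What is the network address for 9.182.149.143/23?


IP:   00001001.10110110.10010101.10001111
Mask: 11111111.11111111.11111110.00000000
AND operation:
Net:  00001001.10110110.10010100.00000000
Network: 9.182.148.0/23


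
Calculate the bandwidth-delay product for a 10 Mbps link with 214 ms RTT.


BDP = bandwidth * RTT
= 10 Mbps * 214 ms
= 10 * 1e6 * 214 / 1000 bits
= 2140000 bits
= 267500 bytes
= 261.2305 KB
BDP = 2140000 bits (267500 bytes)


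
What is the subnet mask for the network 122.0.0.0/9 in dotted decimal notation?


/9 means 9 network bits, 23 host bits
Binary: 11111111100000000000000000000000
Mask: 255.128.0.0


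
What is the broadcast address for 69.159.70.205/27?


Network: 69.159.70.192/27
Host bits = 5
Set all host bits to 1:
Broadcast: 69.159.70.223


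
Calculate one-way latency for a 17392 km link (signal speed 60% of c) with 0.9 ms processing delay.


Speed = 0.6 * 3e5 km/s = 180000 km/s
Propagation delay = 17392 / 180000 = 0.0966 s = 96.6222 ms
Processing delay = 0.9 ms
Total one-way latency = 97.5222 ms


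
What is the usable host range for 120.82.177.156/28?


Network: 120.82.177.144
Broadcast: 120.82.177.159
First usable = network + 1
Last usable = broadcast - 1
Range: 120.82.177.145 to 120.82.177.158


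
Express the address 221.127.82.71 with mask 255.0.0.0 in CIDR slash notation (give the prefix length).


Binary: 11111111.00000000.00000000.00000000
Count leading 1s
Prefix: /8


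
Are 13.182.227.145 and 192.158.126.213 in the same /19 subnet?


Mask: 255.255.224.0
13.182.227.145 AND mask = 13.182.224.0
192.158.126.213 AND mask = 192.158.96.0
No, different subnets (13.182.224.0 vs 192.158.96.0)


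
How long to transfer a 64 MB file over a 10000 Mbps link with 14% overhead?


Effective throughput = 10000 * (1 - 14/100) = 8600 Mbps
File size in Mb = 64 * 8 = 512 Mb
Time = 512 / 8600
Time = 0.0595 seconds


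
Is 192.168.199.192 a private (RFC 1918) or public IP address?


RFC 1918 private ranges:
  10.0.0.0/8 (10.0.0.0 - 10.255.255.255)
  172.16.0.0/12 (172.16.0.0 - 172.31.255.255)
  192.168.0.0/16 (192.168.0.0 - 192.168.255.255)
Private (in 192.168.0.0/16)


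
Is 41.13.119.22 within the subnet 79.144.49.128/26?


Subnet network: 79.144.49.128
Test IP AND mask: 41.13.119.0
No, 41.13.119.22 is not in 79.144.49.128/26


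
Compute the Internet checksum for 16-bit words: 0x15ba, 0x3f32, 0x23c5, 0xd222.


Sum all words (with carry folding):
+ 0x15ba = 0x15ba
+ 0x3f32 = 0x54ec
+ 0x23c5 = 0x78b1
+ 0xd222 = 0x4ad4
One's complement: ~0x4ad4
Checksum = 0xb52b


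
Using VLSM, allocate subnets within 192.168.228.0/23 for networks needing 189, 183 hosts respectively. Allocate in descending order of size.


189 hosts -> /24 (254 usable): 192.168.228.0/24
183 hosts -> /24 (254 usable): 192.168.229.0/24
Allocation: 192.168.228.0/24 (189 hosts, 254 usable); 192.168.229.0/24 (183 hosts, 254 usable)


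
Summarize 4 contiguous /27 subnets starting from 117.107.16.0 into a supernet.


Original prefix: /27
Number of subnets: 4 = 2^2
New prefix = 27 - 2 = 25
Supernet: 117.107.16.0/25


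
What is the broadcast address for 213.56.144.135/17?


Network: 213.56.128.0/17
Host bits = 15
Set all host bits to 1:
Broadcast: 213.56.255.255


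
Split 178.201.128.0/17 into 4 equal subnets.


New prefix = 17 + 2 = 19
Each subnet has 8192 addresses
  178.201.128.0/19
  178.201.160.0/19
  178.201.192.0/19
  178.201.224.0/19
Subnets: 178.201.128.0/19, 178.201.160.0/19, 178.201.192.0/19, 178.201.224.0/19


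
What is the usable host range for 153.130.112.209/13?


Network: 153.128.0.0
Broadcast: 153.135.255.255
First usable = network + 1
Last usable = broadcast - 1
Range: 153.128.0.1 to 153.135.255.254


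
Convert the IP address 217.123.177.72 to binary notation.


217 = 11011001
123 = 01111011
177 = 10110001
72 = 01001000
Binary: 11011001.01111011.10110001.01001000


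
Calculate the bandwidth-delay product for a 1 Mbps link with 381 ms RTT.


BDP = bandwidth * RTT
= 1 Mbps * 381 ms
= 1 * 1e6 * 381 / 1000 bits
= 381000 bits
= 47625 bytes
= 46.5088 KB
BDP = 381000 bits (47625 bytes)


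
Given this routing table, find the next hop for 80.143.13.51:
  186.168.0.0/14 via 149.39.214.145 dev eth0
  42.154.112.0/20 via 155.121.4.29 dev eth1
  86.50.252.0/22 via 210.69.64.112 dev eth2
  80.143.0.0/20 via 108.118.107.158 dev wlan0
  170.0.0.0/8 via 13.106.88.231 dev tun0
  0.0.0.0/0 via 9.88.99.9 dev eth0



Longest prefix match for 80.143.13.51:
  /14 186.168.0.0: no
  /20 42.154.112.0: no
  /22 86.50.252.0: no
  /20 80.143.0.0: MATCH
  /8 170.0.0.0: no
  /0 0.0.0.0: MATCH
Selected: next-hop 108.118.107.158 via wlan0 (matched /20)


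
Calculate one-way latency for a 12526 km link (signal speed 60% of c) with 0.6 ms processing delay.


Speed = 0.6 * 3e5 km/s = 180000 km/s
Propagation delay = 12526 / 180000 = 0.0696 s = 69.5889 ms
Processing delay = 0.6 ms
Total one-way latency = 70.1889 ms


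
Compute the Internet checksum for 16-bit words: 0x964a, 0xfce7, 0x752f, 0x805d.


Sum all words (with carry folding):
+ 0x964a = 0x964a
+ 0xfce7 = 0x9332
+ 0x752f = 0x0862
+ 0x805d = 0x88bf
One's complement: ~0x88bf
Checksum = 0x7740


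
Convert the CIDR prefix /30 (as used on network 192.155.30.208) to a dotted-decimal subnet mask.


/30 means 30 network bits, 2 host bits
Binary: 11111111111111111111111111111100
Mask: 255.255.255.252


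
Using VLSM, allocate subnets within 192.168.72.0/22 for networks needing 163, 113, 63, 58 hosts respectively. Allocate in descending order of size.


163 hosts -> /24 (254 usable): 192.168.72.0/24
113 hosts -> /25 (126 usable): 192.168.73.0/25
63 hosts -> /25 (126 usable): 192.168.73.128/25
58 hosts -> /26 (62 usable): 192.168.74.0/26
Allocation: 192.168.72.0/24 (163 hosts, 254 usable); 192.168.73.0/25 (113 hosts, 126 usable); 192.168.73.128/25 (63 hosts, 126 usable); 192.168.74.0/26 (58 hosts, 62 usable)


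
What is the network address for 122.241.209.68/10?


IP:   01111010.11110001.11010001.01000100
Mask: 11111111.11000000.00000000.00000000
AND operation:
Net:  01111010.11000000.00000000.00000000
Network: 122.192.0.0/10


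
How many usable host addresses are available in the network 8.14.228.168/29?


Host bits = 32 - 29 = 3
Total addresses = 2^3 = 8
Usable = total - 2 (network and broadcast)
Usable hosts: 6


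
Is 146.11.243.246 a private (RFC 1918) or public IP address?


RFC 1918 private ranges:
  10.0.0.0/8 (10.0.0.0 - 10.255.255.255)
  172.16.0.0/12 (172.16.0.0 - 172.31.255.255)
  192.168.0.0/16 (192.168.0.0 - 192.168.255.255)
Public (not in any RFC 1918 range)


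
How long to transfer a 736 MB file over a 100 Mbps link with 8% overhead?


Effective throughput = 100 * (1 - 8/100) = 92 Mbps
File size in Mb = 736 * 8 = 5888 Mb
Time = 5888 / 92
Time = 64 seconds


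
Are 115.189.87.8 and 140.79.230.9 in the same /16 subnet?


Mask: 255.255.0.0
115.189.87.8 AND mask = 115.189.0.0
140.79.230.9 AND mask = 140.79.0.0
No, different subnets (115.189.0.0 vs 140.79.0.0)


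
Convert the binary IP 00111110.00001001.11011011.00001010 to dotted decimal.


00111110 = 62
00001001 = 9
11011011 = 219
00001010 = 10
IP: 62.9.219.10


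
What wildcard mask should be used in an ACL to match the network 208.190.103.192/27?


Subnet mask: 255.255.255.224
Wildcard = 255.255.255.255 - subnet mask
255 - 255 = 0
255 - 255 = 0
255 - 255 = 0
255 - 224 = 31
Wildcard: 0.0.0.31


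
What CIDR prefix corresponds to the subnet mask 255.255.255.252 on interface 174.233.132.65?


Binary: 11111111.11111111.11111111.11111100
Count leading 1s
Prefix: /30


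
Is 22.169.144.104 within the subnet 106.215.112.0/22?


Subnet network: 106.215.112.0
Test IP AND mask: 22.169.144.0
No, 22.169.144.104 is not in 106.215.112.0/22


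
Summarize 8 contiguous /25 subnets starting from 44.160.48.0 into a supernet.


Original prefix: /25
Number of subnets: 8 = 2^3
New prefix = 25 - 3 = 22
Supernet: 44.160.48.0/22


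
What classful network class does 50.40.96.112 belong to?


First octet: 50
Binary: 00110010
0xxxxxxx -> Class A (1-126)
Class A, default mask 255.0.0.0 (/8)


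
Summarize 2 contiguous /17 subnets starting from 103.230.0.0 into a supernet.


Original prefix: /17
Number of subnets: 2 = 2^1
New prefix = 17 - 1 = 16
Supernet: 103.230.0.0/16


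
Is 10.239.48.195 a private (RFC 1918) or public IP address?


RFC 1918 private ranges:
  10.0.0.0/8 (10.0.0.0 - 10.255.255.255)
  172.16.0.0/12 (172.16.0.0 - 172.31.255.255)
  192.168.0.0/16 (192.168.0.0 - 192.168.255.255)
Private (in 10.0.0.0/8)


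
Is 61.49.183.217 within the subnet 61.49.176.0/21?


Subnet network: 61.49.176.0
Test IP AND mask: 61.49.176.0
Yes, 61.49.183.217 is in 61.49.176.0/21


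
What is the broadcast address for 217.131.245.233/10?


Network: 217.128.0.0/10
Host bits = 22
Set all host bits to 1:
Broadcast: 217.191.255.255


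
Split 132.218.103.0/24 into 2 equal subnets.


New prefix = 24 + 1 = 25
Each subnet has 128 addresses
  132.218.103.0/25
  132.218.103.128/25
Subnets: 132.218.103.0/25, 132.218.103.128/25


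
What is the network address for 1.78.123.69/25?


IP:   00000001.01001110.01111011.01000101
Mask: 11111111.11111111.11111111.10000000
AND operation:
Net:  00000001.01001110.01111011.00000000
Network: 1.78.123.0/25


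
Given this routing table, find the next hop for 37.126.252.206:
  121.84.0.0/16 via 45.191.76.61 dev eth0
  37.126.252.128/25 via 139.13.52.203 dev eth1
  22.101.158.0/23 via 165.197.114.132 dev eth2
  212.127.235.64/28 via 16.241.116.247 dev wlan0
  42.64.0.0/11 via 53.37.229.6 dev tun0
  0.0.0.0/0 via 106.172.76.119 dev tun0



Longest prefix match for 37.126.252.206:
  /16 121.84.0.0: no
  /25 37.126.252.128: MATCH
  /23 22.101.158.0: no
  /28 212.127.235.64: no
  /11 42.64.0.0: no
  /0 0.0.0.0: MATCH
Selected: next-hop 139.13.52.203 via eth1 (matched /25)


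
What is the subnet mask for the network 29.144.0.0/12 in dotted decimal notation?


/12 means 12 network bits, 20 host bits
Binary: 11111111111100000000000000000000
Mask: 255.240.0.0


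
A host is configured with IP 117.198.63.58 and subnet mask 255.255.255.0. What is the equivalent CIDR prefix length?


Binary: 11111111.11111111.11111111.00000000
Count leading 1s
Prefix: /24


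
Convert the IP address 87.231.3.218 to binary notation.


87 = 01010111
231 = 11100111
3 = 00000011
218 = 11011010
Binary: 01010111.11100111.00000011.11011010


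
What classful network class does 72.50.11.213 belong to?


First octet: 72
Binary: 01001000
0xxxxxxx -> Class A (1-126)
Class A, default mask 255.0.0.0 (/8)


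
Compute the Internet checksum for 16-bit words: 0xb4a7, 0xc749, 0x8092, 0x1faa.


Sum all words (with carry folding):
+ 0xb4a7 = 0xb4a7
+ 0xc749 = 0x7bf1
+ 0x8092 = 0xfc83
+ 0x1faa = 0x1c2e
One's complement: ~0x1c2e
Checksum = 0xe3d1


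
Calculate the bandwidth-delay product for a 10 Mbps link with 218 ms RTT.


BDP = bandwidth * RTT
= 10 Mbps * 218 ms
= 10 * 1e6 * 218 / 1000 bits
= 2180000 bits
= 272500 bytes
= 266.1133 KB
BDP = 2180000 bits (272500 bytes)


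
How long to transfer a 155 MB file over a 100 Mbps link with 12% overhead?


Effective throughput = 100 * (1 - 12/100) = 88 Mbps
File size in Mb = 155 * 8 = 1240 Mb
Time = 1240 / 88
Time = 14.0909 seconds


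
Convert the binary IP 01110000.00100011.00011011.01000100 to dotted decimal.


01110000 = 112
00100011 = 35
00011011 = 27
01000100 = 68
IP: 112.35.27.68


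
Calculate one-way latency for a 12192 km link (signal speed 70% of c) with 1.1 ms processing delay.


Speed = 0.7 * 3e5 km/s = 210000 km/s
Propagation delay = 12192 / 210000 = 0.0581 s = 58.0571 ms
Processing delay = 1.1 ms
Total one-way latency = 59.1571 ms


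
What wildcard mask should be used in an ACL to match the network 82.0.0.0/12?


Subnet mask: 255.240.0.0
Wildcard = 255.255.255.255 - subnet mask
255 - 255 = 0
255 - 240 = 15
255 - 0 = 255
255 - 0 = 255
Wildcard: 0.15.255.255


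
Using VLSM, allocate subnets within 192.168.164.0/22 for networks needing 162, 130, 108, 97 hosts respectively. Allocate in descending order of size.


162 hosts -> /24 (254 usable): 192.168.164.0/24
130 hosts -> /24 (254 usable): 192.168.165.0/24
108 hosts -> /25 (126 usable): 192.168.166.0/25
97 hosts -> /25 (126 usable): 192.168.166.128/25
Allocation: 192.168.164.0/24 (162 hosts, 254 usable); 192.168.165.0/24 (130 hosts, 254 usable); 192.168.166.0/25 (108 hosts, 126 usable); 192.168.166.128/25 (97 hosts, 126 usable)


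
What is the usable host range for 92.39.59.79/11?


Network: 92.32.0.0
Broadcast: 92.63.255.255
First usable = network + 1
Last usable = broadcast - 1
Range: 92.32.0.1 to 92.63.255.254


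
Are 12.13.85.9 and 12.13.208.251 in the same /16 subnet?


Mask: 255.255.0.0
12.13.85.9 AND mask = 12.13.0.0
12.13.208.251 AND mask = 12.13.0.0
Yes, same subnet (12.13.0.0)


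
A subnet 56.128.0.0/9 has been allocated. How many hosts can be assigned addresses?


Host bits = 32 - 9 = 23
Total addresses = 2^23 = 8388608
Usable = total - 2 (network and broadcast)
Usable hosts: 8388606


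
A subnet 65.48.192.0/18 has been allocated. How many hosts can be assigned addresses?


Host bits = 32 - 18 = 14
Total addresses = 2^14 = 16384
Usable = total - 2 (network and broadcast)
Usable hosts: 16382


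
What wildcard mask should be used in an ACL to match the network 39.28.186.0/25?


Subnet mask: 255.255.255.128
Wildcard = 255.255.255.255 - subnet mask
255 - 255 = 0
255 - 255 = 0
255 - 255 = 0
255 - 128 = 127
Wildcard: 0.0.0.127


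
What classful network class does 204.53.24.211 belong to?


First octet: 204
Binary: 11001100
110xxxxx -> Class C (192-223)
Class C, default mask 255.255.255.0 (/24)


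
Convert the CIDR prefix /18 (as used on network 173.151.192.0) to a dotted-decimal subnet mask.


/18 means 18 network bits, 14 host bits
Binary: 11111111111111111100000000000000
Mask: 255.255.192.0


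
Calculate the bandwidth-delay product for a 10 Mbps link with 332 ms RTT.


BDP = bandwidth * RTT
= 10 Mbps * 332 ms
= 10 * 1e6 * 332 / 1000 bits
= 3320000 bits
= 415000 bytes
= 405.2734 KB
BDP = 3320000 bits (415000 bytes)


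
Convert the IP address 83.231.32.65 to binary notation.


83 = 01010011
231 = 11100111
32 = 00100000
65 = 01000001
Binary: 01010011.11100111.00100000.01000001


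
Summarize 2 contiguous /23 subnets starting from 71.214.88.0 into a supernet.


Original prefix: /23
Number of subnets: 2 = 2^1
New prefix = 23 - 1 = 22
Supernet: 71.214.88.0/22


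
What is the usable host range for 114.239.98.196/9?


Network: 114.128.0.0
Broadcast: 114.255.255.255
First usable = network + 1
Last usable = broadcast - 1
Range: 114.128.0.1 to 114.255.255.254


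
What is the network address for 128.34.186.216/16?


IP:   10000000.00100010.10111010.11011000
Mask: 11111111.11111111.00000000.00000000
AND operation:
Net:  10000000.00100010.00000000.00000000
Network: 128.34.0.0/16


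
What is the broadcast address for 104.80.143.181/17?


Network: 104.80.128.0/17
Host bits = 15
Set all host bits to 1:
Broadcast: 104.80.255.255


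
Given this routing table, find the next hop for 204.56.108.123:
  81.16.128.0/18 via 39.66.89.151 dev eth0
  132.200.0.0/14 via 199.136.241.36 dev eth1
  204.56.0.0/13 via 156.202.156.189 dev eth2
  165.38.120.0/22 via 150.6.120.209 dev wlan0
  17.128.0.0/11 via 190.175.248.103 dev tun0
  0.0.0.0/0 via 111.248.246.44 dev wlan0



Longest prefix match for 204.56.108.123:
  /18 81.16.128.0: no
  /14 132.200.0.0: no
  /13 204.56.0.0: MATCH
  /22 165.38.120.0: no
  /11 17.128.0.0: no
  /0 0.0.0.0: MATCH
Selected: next-hop 156.202.156.189 via eth2 (matched /13)


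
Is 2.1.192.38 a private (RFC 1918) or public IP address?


RFC 1918 private ranges:
  10.0.0.0/8 (10.0.0.0 - 10.255.255.255)
  172.16.0.0/12 (172.16.0.0 - 172.31.255.255)
  192.168.0.0/16 (192.168.0.0 - 192.168.255.255)
Public (not in any RFC 1918 range)


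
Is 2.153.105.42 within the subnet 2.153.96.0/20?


Subnet network: 2.153.96.0
Test IP AND mask: 2.153.96.0
Yes, 2.153.105.42 is in 2.153.96.0/20


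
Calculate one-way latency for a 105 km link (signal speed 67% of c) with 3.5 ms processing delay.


Speed = 0.67 * 3e5 km/s = 201000 km/s
Propagation delay = 105 / 201000 = 0.0005 s = 0.5224 ms
Processing delay = 3.5 ms
Total one-way latency = 4.0224 ms


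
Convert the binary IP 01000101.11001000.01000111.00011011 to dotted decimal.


01000101 = 69
11001000 = 200
01000111 = 71
00011011 = 27
IP: 69.200.71.27


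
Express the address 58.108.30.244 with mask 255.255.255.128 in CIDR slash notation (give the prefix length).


Binary: 11111111.11111111.11111111.10000000
Count leading 1s
Prefix: /25


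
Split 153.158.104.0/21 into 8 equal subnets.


New prefix = 21 + 3 = 24
Each subnet has 256 addresses
  153.158.104.0/24
  153.158.105.0/24
  153.158.106.0/24
  153.158.107.0/24
  153.158.108.0/24
  153.158.109.0/24
  153.158.110.0/24
  153.158.111.0/24
Subnets: 153.158.104.0/24, 153.158.105.0/24, 153.158.106.0/24, 153.158.107.0/24, 153.158.108.0/24, 153.158.109.0/24, 153.158.110.0/24, 153.158.111.0/24


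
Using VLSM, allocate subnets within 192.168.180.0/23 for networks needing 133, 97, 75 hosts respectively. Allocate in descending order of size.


133 hosts -> /24 (254 usable): 192.168.180.0/24
97 hosts -> /25 (126 usable): 192.168.181.0/25
75 hosts -> /25 (126 usable): 192.168.181.128/25
Allocation: 192.168.180.0/24 (133 hosts, 254 usable); 192.168.181.0/25 (97 hosts, 126 usable); 192.168.181.128/25 (75 hosts, 126 usable)


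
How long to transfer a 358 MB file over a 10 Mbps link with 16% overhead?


Effective throughput = 10 * (1 - 16/100) = 8.4 Mbps
File size in Mb = 358 * 8 = 2864 Mb
Time = 2864 / 8.4
Time = 340.9524 seconds


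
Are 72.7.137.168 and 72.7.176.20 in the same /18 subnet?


Mask: 255.255.192.0
72.7.137.168 AND mask = 72.7.128.0
72.7.176.20 AND mask = 72.7.128.0
Yes, same subnet (72.7.128.0)


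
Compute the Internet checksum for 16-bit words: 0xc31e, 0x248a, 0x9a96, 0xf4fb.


Sum all words (with carry folding):
+ 0xc31e = 0xc31e
+ 0x248a = 0xe7a8
+ 0x9a96 = 0x823f
+ 0xf4fb = 0x773b
One's complement: ~0x773b
Checksum = 0x88c4


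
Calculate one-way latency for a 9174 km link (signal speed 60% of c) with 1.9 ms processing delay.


Speed = 0.6 * 3e5 km/s = 180000 km/s
Propagation delay = 9174 / 180000 = 0.051 s = 50.9667 ms
Processing delay = 1.9 ms
Total one-way latency = 52.8667 ms


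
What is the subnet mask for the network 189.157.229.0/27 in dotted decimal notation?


/27 means 27 network bits, 5 host bits
Binary: 11111111111111111111111111100000
Mask: 255.255.255.224


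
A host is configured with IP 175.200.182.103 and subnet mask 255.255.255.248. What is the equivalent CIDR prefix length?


Binary: 11111111.11111111.11111111.11111000
Count leading 1s
Prefix: /29


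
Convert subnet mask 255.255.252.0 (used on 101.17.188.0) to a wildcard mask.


Subnet mask: 255.255.252.0
Wildcard = 255.255.255.255 - subnet mask
255 - 255 = 0
255 - 255 = 0
255 - 252 = 3
255 - 0 = 255
Wildcard: 0.0.3.255


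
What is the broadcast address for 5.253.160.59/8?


Network: 5.0.0.0/8
Host bits = 24
Set all host bits to 1:
Broadcast: 5.255.255.255


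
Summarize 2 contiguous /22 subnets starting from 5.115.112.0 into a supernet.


Original prefix: /22
Number of subnets: 2 = 2^1
New prefix = 22 - 1 = 21
Supernet: 5.115.112.0/21


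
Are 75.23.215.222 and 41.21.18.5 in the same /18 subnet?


Mask: 255.255.192.0
75.23.215.222 AND mask = 75.23.192.0
41.21.18.5 AND mask = 41.21.0.0
No, different subnets (75.23.192.0 vs 41.21.0.0)


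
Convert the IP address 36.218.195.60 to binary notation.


36 = 00100100
218 = 11011010
195 = 11000011
60 = 00111100
Binary: 00100100.11011010.11000011.00111100


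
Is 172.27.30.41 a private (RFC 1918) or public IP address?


RFC 1918 private ranges:
  10.0.0.0/8 (10.0.0.0 - 10.255.255.255)
  172.16.0.0/12 (172.16.0.0 - 172.31.255.255)
  192.168.0.0/16 (192.168.0.0 - 192.168.255.255)
Private (in 172.16.0.0/12)


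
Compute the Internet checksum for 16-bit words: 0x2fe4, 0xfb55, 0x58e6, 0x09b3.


Sum all words (with carry folding):
+ 0x2fe4 = 0x2fe4
+ 0xfb55 = 0x2b3a
+ 0x58e6 = 0x8420
+ 0x09b3 = 0x8dd3
One's complement: ~0x8dd3
Checksum = 0x722c


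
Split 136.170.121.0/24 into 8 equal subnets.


New prefix = 24 + 3 = 27
Each subnet has 32 addresses
  136.170.121.0/27
  136.170.121.32/27
  136.170.121.64/27
  136.170.121.96/27
  136.170.121.128/27
  136.170.121.160/27
  136.170.121.192/27
  136.170.121.224/27
Subnets: 136.170.121.0/27, 136.170.121.32/27, 136.170.121.64/27, 136.170.121.96/27, 136.170.121.128/27, 136.170.121.160/27, 136.170.121.192/27, 136.170.121.224/27


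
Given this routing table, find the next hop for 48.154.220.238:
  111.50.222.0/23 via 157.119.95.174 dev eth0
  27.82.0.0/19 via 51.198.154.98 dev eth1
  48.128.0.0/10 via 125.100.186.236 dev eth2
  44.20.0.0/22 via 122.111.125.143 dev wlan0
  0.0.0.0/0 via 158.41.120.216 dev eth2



Longest prefix match for 48.154.220.238:
  /23 111.50.222.0: no
  /19 27.82.0.0: no
  /10 48.128.0.0: MATCH
  /22 44.20.0.0: no
  /0 0.0.0.0: MATCH
Selected: next-hop 125.100.186.236 via eth2 (matched /10)


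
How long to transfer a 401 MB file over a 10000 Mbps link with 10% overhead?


Effective throughput = 10000 * (1 - 10/100) = 9000 Mbps
File size in Mb = 401 * 8 = 3208 Mb
Time = 3208 / 9000
Time = 0.3564 seconds


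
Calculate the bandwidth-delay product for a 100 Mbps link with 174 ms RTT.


BDP = bandwidth * RTT
= 100 Mbps * 174 ms
= 100 * 1e6 * 174 / 1000 bits
= 17400000 bits
= 2175000 bytes
= 2124.0234 KB
BDP = 17400000 bits (2175000 bytes)


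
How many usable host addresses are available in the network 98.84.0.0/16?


Host bits = 32 - 16 = 16
Total addresses = 2^16 = 65536
Usable = total - 2 (network and broadcast)
Usable hosts: 65534


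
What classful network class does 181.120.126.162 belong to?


First octet: 181
Binary: 10110101
10xxxxxx -> Class B (128-191)
Class B, default mask 255.255.0.0 (/16)


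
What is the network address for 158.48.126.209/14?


IP:   10011110.00110000.01111110.11010001
Mask: 11111111.11111100.00000000.00000000
AND operation:
Net:  10011110.00110000.00000000.00000000
Network: 158.48.0.0/14


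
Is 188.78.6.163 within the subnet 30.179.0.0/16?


Subnet network: 30.179.0.0
Test IP AND mask: 188.78.0.0
No, 188.78.6.163 is not in 30.179.0.0/16


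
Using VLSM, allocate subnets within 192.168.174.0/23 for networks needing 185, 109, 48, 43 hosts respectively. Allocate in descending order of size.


185 hosts -> /24 (254 usable): 192.168.174.0/24
109 hosts -> /25 (126 usable): 192.168.175.0/25
48 hosts -> /26 (62 usable): 192.168.175.128/26
43 hosts -> /26 (62 usable): 192.168.175.192/26
Allocation: 192.168.174.0/24 (185 hosts, 254 usable); 192.168.175.0/25 (109 hosts, 126 usable); 192.168.175.128/26 (48 hosts, 62 usable); 192.168.175.192/26 (43 hosts, 62 usable)


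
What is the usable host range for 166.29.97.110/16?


Network: 166.29.0.0
Broadcast: 166.29.255.255
First usable = network + 1
Last usable = broadcast - 1
Range: 166.29.0.1 to 166.29.255.254


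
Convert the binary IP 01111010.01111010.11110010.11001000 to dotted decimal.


01111010 = 122
01111010 = 122
11110010 = 242
11001000 = 200
IP: 122.122.242.200


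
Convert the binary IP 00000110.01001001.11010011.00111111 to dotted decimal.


00000110 = 6
01001001 = 73
11010011 = 211
00111111 = 63
IP: 6.73.211.63


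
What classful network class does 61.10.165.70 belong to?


First octet: 61
Binary: 00111101
0xxxxxxx -> Class A (1-126)
Class A, default mask 255.0.0.0 (/8)


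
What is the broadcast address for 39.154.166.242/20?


Network: 39.154.160.0/20
Host bits = 12
Set all host bits to 1:
Broadcast: 39.154.175.255


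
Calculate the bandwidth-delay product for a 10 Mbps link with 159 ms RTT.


BDP = bandwidth * RTT
= 10 Mbps * 159 ms
= 10 * 1e6 * 159 / 1000 bits
= 1590000 bits
= 198750 bytes
= 194.0918 KB
BDP = 1590000 bits (198750 bytes)


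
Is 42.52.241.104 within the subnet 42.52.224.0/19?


Subnet network: 42.52.224.0
Test IP AND mask: 42.52.224.0
Yes, 42.52.241.104 is in 42.52.224.0/19


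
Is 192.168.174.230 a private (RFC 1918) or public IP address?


RFC 1918 private ranges:
  10.0.0.0/8 (10.0.0.0 - 10.255.255.255)
  172.16.0.0/12 (172.16.0.0 - 172.31.255.255)
  192.168.0.0/16 (192.168.0.0 - 192.168.255.255)
Private (in 192.168.0.0/16)


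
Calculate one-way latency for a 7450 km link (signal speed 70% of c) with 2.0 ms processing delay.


Speed = 0.7 * 3e5 km/s = 210000 km/s
Propagation delay = 7450 / 210000 = 0.0355 s = 35.4762 ms
Processing delay = 2.0 ms
Total one-way latency = 37.4762 ms


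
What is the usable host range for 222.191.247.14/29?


Network: 222.191.247.8
Broadcast: 222.191.247.15
First usable = network + 1
Last usable = broadcast - 1
Range: 222.191.247.9 to 222.191.247.14


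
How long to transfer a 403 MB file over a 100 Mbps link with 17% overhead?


Effective throughput = 100 * (1 - 17/100) = 83 Mbps
File size in Mb = 403 * 8 = 3224 Mb
Time = 3224 / 83
Time = 38.8434 seconds


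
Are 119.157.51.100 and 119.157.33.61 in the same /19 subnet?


Mask: 255.255.224.0
119.157.51.100 AND mask = 119.157.32.0
119.157.33.61 AND mask = 119.157.32.0
Yes, same subnet (119.157.32.0)


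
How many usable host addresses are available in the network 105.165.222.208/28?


Host bits = 32 - 28 = 4
Total addresses = 2^4 = 16
Usable = total - 2 (network and broadcast)
Usable hosts: 14


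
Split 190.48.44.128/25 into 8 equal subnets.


New prefix = 25 + 3 = 28
Each subnet has 16 addresses
  190.48.44.128/28
  190.48.44.144/28
  190.48.44.160/28
  190.48.44.176/28
  190.48.44.192/28
  190.48.44.208/28
  190.48.44.224/28
  190.48.44.240/28
Subnets: 190.48.44.128/28, 190.48.44.144/28, 190.48.44.160/28, 190.48.44.176/28, 190.48.44.192/28, 190.48.44.208/28, 190.48.44.224/28, 190.48.44.240/28


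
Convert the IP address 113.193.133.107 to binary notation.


113 = 01110001
193 = 11000001
133 = 10000101
107 = 01101011
Binary: 01110001.11000001.10000101.01101011


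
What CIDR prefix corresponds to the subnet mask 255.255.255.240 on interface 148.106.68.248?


Binary: 11111111.11111111.11111111.11110000
Count leading 1s
Prefix: /28


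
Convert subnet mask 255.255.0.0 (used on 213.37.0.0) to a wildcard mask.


Subnet mask: 255.255.0.0
Wildcard = 255.255.255.255 - subnet mask
255 - 255 = 0
255 - 255 = 0
255 - 0 = 255
255 - 0 = 255
Wildcard: 0.0.255.255


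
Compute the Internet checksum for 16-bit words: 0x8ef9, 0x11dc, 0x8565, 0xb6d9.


Sum all words (with carry folding):
+ 0x8ef9 = 0x8ef9
+ 0x11dc = 0xa0d5
+ 0x8565 = 0x263b
+ 0xb6d9 = 0xdd14
One's complement: ~0xdd14
Checksum = 0x22eb


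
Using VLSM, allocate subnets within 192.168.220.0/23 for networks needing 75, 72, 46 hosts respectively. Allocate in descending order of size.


75 hosts -> /25 (126 usable): 192.168.220.0/25
72 hosts -> /25 (126 usable): 192.168.220.128/25
46 hosts -> /26 (62 usable): 192.168.221.0/26
Allocation: 192.168.220.0/25 (75 hosts, 126 usable); 192.168.220.128/25 (72 hosts, 126 usable); 192.168.221.0/26 (46 hosts, 62 usable)


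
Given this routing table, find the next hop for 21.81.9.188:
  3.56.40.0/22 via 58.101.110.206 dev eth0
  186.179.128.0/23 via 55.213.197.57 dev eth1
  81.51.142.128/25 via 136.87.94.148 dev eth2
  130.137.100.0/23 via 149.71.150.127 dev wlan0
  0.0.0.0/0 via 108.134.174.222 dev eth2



Longest prefix match for 21.81.9.188:
  /22 3.56.40.0: no
  /23 186.179.128.0: no
  /25 81.51.142.128: no
  /23 130.137.100.0: no
  /0 0.0.0.0: MATCH
Selected: next-hop 108.134.174.222 via eth2 (matched /0)


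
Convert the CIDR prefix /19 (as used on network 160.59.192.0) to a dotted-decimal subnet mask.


/19 means 19 network bits, 13 host bits
Binary: 11111111111111111110000000000000
Mask: 255.255.224.0


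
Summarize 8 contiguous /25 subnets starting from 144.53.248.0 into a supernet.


Original prefix: /25
Number of subnets: 8 = 2^3
New prefix = 25 - 3 = 22
Supernet: 144.53.248.0/22


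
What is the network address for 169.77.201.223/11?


IP:   10101001.01001101.11001001.11011111
Mask: 11111111.11100000.00000000.00000000
AND operation:
Net:  10101001.01000000.00000000.00000000
Network: 169.64.0.0/11


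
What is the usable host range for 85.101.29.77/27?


Network: 85.101.29.64
Broadcast: 85.101.29.95
First usable = network + 1
Last usable = broadcast - 1
Range: 85.101.29.65 to 85.101.29.94


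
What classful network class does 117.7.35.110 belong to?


First octet: 117
Binary: 01110101
0xxxxxxx -> Class A (1-126)
Class A, default mask 255.0.0.0 (/8)


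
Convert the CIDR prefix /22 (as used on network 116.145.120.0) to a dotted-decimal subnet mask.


/22 means 22 network bits, 10 host bits
Binary: 11111111111111111111110000000000
Mask: 255.255.252.0


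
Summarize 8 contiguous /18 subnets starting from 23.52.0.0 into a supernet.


Original prefix: /18
Number of subnets: 8 = 2^3
New prefix = 18 - 3 = 15
Supernet: 23.52.0.0/15


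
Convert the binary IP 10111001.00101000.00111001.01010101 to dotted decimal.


10111001 = 185
00101000 = 40
00111001 = 57
01010101 = 85
IP: 185.40.57.85


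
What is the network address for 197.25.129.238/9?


IP:   11000101.00011001.10000001.11101110
Mask: 11111111.10000000.00000000.00000000
AND operation:
Net:  11000101.00000000.00000000.00000000
Network: 197.0.0.0/9


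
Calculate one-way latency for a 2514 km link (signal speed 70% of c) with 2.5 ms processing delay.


Speed = 0.7 * 3e5 km/s = 210000 km/s
Propagation delay = 2514 / 210000 = 0.012 s = 11.9714 ms
Processing delay = 2.5 ms
Total one-way latency = 14.4714 ms


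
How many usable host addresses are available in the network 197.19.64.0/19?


Host bits = 32 - 19 = 13
Total addresses = 2^13 = 8192
Usable = total - 2 (network and broadcast)
Usable hosts: 8190


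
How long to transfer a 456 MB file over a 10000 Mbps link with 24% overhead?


Effective throughput = 10000 * (1 - 24/100) = 7600 Mbps
File size in Mb = 456 * 8 = 3648 Mb
Time = 3648 / 7600
Time = 0.48 seconds


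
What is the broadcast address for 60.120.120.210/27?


Network: 60.120.120.192/27
Host bits = 5
Set all host bits to 1:
Broadcast: 60.120.120.223


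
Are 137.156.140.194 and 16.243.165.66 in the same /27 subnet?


Mask: 255.255.255.224
137.156.140.194 AND mask = 137.156.140.192
16.243.165.66 AND mask = 16.243.165.64
No, different subnets (137.156.140.192 vs 16.243.165.64)


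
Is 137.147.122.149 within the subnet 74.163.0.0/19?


Subnet network: 74.163.0.0
Test IP AND mask: 137.147.96.0
No, 137.147.122.149 is not in 74.163.0.0/19


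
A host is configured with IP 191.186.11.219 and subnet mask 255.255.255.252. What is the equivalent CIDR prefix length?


Binary: 11111111.11111111.11111111.11111100
Count leading 1s
Prefix: /30


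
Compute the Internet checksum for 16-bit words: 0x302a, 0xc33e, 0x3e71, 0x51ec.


Sum all words (with carry folding):
+ 0x302a = 0x302a
+ 0xc33e = 0xf368
+ 0x3e71 = 0x31da
+ 0x51ec = 0x83c6
One's complement: ~0x83c6
Checksum = 0x7c39


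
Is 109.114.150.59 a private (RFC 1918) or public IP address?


RFC 1918 private ranges:
  10.0.0.0/8 (10.0.0.0 - 10.255.255.255)
  172.16.0.0/12 (172.16.0.0 - 172.31.255.255)
  192.168.0.0/16 (192.168.0.0 - 192.168.255.255)
Public (not in any RFC 1918 range)
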